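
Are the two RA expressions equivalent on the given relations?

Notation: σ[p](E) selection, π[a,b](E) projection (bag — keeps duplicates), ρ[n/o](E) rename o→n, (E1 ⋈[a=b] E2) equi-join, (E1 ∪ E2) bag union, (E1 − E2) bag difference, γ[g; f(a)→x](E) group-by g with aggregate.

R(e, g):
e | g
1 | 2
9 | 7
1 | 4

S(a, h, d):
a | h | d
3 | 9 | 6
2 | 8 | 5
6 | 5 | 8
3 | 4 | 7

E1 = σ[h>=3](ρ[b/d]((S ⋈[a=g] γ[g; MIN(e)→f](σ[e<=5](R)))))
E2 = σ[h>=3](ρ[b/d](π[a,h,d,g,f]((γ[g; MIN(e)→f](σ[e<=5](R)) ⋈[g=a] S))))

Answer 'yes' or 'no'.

E1 stepwise |·|:
  S → 4
  R → 3
  σ[e<=5](R) → 2
  γ[g; MIN(e)→f](σ[e<=5](R)) → 2
  (S ⋈[a=g] γ[g; MIN(e)→f](σ[e<=5](R))) → 1
  ρ[b/d]((S ⋈[a=g] γ[g; MIN(e)→f](σ[e<=5](R)))) → 1
  σ[h>=3](ρ[b/d]((S ⋈[a=g] γ[g; MIN(e)→f](σ[e<=5](R))))) → 1
E2 stepwise |·|:
  R → 3
  σ[e<=5](R) → 2
  γ[g; MIN(e)→f](σ[e<=5](R)) → 2
  S → 4
  (γ[g; MIN(e)→f](σ[e<=5](R)) ⋈[g=a] S) → 1
  π[a,h,d,g,f]((γ[g; MIN(e)→f](σ[e<=5](R)) ⋈[g=a] S)) → 1
  ρ[b/d](π[a,h,d,g,f]((γ[g; MIN(e)→f](σ[e<=5](R)) ⋈[g=a] S))) → 1
  σ[h>=3](ρ[b/d](π[a,h,d,g,f]((γ[g; MIN(e)→f](σ[e<=5](R)) ⋈[g=a] S)))) → 1

E1 and E2 produce the same multiset:
a | h | b | g | f
2 | 8 | 5 | 2 | 1

yes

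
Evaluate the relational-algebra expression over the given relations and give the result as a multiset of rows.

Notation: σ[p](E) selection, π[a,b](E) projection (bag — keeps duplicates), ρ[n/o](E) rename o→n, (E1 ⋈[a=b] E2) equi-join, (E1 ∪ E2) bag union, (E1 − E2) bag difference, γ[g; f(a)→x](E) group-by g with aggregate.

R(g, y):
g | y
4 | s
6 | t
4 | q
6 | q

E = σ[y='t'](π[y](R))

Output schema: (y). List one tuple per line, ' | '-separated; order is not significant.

Subexpression sizes:
  R → 4
  π[y](R) → 4
  σ[y='t'](π[y](R)) → 1

== RESULT ==
y
t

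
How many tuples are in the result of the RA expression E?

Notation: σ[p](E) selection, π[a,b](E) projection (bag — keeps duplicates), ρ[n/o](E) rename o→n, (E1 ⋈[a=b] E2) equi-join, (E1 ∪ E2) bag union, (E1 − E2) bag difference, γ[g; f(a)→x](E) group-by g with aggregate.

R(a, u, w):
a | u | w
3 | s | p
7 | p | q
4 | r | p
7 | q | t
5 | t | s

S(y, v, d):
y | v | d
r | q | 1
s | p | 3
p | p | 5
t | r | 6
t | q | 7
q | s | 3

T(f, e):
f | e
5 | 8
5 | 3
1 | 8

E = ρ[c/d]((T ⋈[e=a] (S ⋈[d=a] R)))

Subexpression sizes:
  T → 3
  S → 6
  R → 5
  (S ⋈[d=a] R) → 5
  (T ⋈[e=a] (S ⋈[d=a] R)) → 2
  ρ[c/d]((T ⋈[e=a] (S ⋈[d=a] R))) → 2

|E| = 2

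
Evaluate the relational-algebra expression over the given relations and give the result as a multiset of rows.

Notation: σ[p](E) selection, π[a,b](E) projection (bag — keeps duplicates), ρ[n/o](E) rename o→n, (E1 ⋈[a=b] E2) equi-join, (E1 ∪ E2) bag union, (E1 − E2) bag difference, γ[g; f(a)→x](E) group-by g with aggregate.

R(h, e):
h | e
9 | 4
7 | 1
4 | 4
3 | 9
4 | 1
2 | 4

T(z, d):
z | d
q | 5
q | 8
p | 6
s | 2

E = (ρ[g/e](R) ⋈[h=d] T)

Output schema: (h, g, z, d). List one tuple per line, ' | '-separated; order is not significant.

Stepwise |·|:
  R → 6
  ρ[g/e](R) → 6
  T → 4
  (ρ[g/e](R) ⋈[h=d] T) → 1

== RESULT ==
h | g | z | d
2 | 4 | s | 2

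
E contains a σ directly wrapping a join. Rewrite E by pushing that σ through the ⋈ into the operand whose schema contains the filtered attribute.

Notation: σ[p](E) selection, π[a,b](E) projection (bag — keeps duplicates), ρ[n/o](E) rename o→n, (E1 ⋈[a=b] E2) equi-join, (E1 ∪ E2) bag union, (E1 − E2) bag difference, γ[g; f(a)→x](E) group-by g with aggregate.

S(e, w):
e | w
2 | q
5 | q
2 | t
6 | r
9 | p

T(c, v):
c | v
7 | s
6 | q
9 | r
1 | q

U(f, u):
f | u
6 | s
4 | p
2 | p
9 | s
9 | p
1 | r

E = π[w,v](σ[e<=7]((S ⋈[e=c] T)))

σ filters on e, owned by the left side.
E' = π[w,v]((σ[e<=7](S) ⋈[e=c] T))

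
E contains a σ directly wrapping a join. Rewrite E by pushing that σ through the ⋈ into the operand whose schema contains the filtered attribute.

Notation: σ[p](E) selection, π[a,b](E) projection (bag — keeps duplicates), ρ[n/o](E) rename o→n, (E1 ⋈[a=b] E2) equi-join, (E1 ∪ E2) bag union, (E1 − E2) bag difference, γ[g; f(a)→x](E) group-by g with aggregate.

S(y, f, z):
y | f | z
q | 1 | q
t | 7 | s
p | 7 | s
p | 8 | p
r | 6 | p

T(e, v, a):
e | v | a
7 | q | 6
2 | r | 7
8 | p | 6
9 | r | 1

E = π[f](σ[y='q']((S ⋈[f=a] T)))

σ filters on y, owned by the left side.
E' = π[f]((σ[y='q'](S) ⋈[f=a] T))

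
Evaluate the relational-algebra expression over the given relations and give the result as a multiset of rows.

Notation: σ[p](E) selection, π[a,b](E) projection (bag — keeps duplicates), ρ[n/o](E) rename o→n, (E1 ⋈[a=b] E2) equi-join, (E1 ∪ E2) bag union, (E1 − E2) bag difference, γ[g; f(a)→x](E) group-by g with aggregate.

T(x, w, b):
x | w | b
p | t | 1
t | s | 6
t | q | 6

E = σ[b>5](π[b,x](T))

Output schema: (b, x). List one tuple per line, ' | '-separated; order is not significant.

Stepwise |·|:
  T → 3
  π[b,x](T) → 3
  σ[b>5](π[b,x](T)) → 2

== RESULT ==
b | x
6 | t
6 | t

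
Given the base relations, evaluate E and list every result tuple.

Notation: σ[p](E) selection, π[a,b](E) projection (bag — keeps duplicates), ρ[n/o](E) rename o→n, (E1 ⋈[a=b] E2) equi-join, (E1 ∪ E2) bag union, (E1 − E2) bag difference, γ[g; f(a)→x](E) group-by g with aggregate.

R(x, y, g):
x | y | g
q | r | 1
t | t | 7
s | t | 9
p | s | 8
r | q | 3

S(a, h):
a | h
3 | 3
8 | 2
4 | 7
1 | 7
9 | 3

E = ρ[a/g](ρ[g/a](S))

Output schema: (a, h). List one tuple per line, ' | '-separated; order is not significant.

Per-node cardinality:
  S → 5
  ρ[g/a](S) → 5
  ρ[a/g](ρ[g/a](S)) → 5

== RESULT ==
a | h
1 | 7
3 | 3
4 | 7
8 | 2
9 | 3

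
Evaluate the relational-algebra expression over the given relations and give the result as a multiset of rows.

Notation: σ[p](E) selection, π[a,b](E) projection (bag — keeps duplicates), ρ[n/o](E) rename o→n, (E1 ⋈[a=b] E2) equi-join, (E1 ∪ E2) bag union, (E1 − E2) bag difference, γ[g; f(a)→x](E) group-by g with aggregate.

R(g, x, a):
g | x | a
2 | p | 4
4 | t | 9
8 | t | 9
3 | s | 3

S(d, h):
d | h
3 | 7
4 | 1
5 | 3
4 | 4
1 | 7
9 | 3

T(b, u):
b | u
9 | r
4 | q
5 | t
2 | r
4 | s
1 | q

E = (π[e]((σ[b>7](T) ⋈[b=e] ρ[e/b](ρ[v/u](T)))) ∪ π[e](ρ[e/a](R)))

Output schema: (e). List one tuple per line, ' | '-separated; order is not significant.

Subexpression sizes:
  T → 6
  σ[b>7](T) → 1
  T → 6
  ρ[v/u](T) → 6
  ρ[e/b](ρ[v/u](T)) → 6
  (σ[b>7](T) ⋈[b=e] ρ[e/b](ρ[v/u](T))) → 1
  π[e]((σ[b>7](T) ⋈[b=e] ρ[e/b](ρ[v/u](T)))) → 1
  R → 4
  ρ[e/a](R) → 4
  π[e](ρ[e/a](R)) → 4
  (π[e]((σ[b>7](T) ⋈[b=e] ρ[e/b](ρ[v/u](T)))) ∪ π[e](ρ[e/a](R))) → 5

== RESULT ==
e
3
4
9
9
9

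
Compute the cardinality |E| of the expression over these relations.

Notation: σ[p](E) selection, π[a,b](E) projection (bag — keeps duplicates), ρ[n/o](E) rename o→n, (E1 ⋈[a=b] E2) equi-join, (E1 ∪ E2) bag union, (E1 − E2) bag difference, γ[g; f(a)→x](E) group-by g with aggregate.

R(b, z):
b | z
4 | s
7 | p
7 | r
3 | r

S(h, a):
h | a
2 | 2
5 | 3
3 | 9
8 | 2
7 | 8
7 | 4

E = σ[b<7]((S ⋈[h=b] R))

Per-node cardinality:
  S → 6
  R → 4
  (S ⋈[h=b] R) → 5
  σ[b<7]((S ⋈[h=b] R)) → 1

|E| = 1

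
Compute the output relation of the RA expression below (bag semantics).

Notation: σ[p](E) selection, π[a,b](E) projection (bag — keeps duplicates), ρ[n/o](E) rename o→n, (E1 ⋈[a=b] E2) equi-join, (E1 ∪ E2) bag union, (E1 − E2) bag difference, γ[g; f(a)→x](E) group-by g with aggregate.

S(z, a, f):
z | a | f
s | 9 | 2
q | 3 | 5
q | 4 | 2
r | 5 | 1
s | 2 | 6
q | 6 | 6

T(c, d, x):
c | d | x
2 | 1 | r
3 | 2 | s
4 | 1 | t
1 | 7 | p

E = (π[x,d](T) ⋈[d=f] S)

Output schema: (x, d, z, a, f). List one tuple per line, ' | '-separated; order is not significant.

Subexpression sizes:
  T → 4
  π[x,d](T) → 4
  S → 6
  (π[x,d](T) ⋈[d=f] S) → 4

== RESULT ==
x | d | z | a | f
r | 1 | r | 5 | 1
s | 2 | q | 4 | 2
s | 2 | s | 9 | 2
t | 1 | r | 5 | 1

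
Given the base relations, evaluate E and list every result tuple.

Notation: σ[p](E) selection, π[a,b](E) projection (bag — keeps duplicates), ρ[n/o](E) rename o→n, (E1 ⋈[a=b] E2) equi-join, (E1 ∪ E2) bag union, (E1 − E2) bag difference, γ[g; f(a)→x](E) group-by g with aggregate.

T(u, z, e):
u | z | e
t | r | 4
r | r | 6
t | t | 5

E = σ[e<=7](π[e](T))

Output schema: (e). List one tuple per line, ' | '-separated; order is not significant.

Per-node cardinality:
  T → 3
  π[e](T) → 3
  σ[e<=7](π[e](T)) → 3

== RESULT ==
e
4
5
6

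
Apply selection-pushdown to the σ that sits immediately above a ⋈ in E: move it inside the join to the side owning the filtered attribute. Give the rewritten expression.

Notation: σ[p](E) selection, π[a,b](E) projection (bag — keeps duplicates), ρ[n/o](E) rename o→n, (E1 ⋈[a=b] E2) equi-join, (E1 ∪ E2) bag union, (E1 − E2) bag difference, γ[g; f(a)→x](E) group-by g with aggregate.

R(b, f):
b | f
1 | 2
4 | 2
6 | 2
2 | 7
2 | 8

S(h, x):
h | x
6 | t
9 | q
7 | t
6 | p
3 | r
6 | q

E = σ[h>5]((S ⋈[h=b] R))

σ filters on h, owned by the left side.
E' = (σ[h>5](S) ⋈[h=b] R)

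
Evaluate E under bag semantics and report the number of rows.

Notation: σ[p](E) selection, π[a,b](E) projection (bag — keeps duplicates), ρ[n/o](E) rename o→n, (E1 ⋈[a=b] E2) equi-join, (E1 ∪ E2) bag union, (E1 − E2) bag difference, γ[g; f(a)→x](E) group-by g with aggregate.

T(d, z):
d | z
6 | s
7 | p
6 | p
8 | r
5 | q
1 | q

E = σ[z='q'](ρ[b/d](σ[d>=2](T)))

Stepwise |·|:
  T → 6
  σ[d>=2](T) → 5
  ρ[b/d](σ[d>=2](T)) → 5
  σ[z='q'](ρ[b/d](σ[d>=2](T))) → 1

|E| = 1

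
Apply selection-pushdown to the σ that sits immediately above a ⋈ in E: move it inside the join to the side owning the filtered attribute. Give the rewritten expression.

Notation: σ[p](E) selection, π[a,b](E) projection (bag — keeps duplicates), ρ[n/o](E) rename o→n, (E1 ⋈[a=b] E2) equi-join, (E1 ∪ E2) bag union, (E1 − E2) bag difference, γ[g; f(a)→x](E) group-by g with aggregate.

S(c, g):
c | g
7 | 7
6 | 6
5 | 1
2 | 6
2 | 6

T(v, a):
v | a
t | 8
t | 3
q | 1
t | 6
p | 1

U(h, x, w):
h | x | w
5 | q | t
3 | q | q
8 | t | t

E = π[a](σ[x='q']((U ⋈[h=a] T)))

σ filters on x, owned by the left side.
E' = π[a]((σ[x='q'](U) ⋈[h=a] T))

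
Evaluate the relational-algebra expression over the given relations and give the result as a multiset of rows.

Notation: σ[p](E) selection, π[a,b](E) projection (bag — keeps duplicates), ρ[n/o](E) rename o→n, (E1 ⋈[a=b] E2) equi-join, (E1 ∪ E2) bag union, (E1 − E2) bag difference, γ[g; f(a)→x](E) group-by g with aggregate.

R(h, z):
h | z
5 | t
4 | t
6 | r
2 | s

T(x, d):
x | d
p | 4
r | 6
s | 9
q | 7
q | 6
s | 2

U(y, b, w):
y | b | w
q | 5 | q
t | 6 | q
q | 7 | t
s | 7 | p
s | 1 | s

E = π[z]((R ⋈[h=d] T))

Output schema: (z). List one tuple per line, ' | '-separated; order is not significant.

Per-node cardinality:
  R → 4
  T → 6
  (R ⋈[h=d] T) → 4
  π[z]((R ⋈[h=d] T)) → 4

== RESULT ==
z
r
r
s
t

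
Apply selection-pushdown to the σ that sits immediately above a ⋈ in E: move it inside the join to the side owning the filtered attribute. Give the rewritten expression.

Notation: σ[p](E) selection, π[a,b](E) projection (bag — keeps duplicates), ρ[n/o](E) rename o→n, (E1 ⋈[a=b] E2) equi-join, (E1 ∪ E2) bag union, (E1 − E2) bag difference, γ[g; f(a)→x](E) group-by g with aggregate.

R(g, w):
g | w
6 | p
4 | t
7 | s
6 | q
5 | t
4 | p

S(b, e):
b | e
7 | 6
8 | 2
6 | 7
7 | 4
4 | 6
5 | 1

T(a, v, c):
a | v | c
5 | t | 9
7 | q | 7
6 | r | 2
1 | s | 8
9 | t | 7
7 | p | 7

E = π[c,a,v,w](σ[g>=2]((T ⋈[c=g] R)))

σ filters on g, owned by the right side.
E' = π[c,a,v,w]((T ⋈[c=g] σ[g>=2](R)))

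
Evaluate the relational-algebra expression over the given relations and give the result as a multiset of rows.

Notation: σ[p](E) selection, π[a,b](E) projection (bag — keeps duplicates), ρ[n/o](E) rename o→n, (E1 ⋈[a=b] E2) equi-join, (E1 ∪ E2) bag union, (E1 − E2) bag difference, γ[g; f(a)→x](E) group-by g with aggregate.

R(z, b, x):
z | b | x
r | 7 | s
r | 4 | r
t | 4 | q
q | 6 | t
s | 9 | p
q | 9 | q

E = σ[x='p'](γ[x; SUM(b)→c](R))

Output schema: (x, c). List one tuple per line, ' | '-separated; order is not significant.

Stepwise |·|:
  R → 6
  γ[x; SUM(b)→c](R) → 5
  σ[x='p'](γ[x; SUM(b)→c](R)) → 1

== RESULT ==
x | c
p | 9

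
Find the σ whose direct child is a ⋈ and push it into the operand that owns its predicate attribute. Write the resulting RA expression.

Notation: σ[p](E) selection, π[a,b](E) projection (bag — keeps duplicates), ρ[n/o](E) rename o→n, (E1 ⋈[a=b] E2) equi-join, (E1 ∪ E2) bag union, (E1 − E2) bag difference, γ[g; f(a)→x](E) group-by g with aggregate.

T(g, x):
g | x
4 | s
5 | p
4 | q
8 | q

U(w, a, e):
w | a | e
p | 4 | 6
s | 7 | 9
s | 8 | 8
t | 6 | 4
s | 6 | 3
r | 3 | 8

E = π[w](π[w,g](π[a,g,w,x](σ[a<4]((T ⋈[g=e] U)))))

σ filters on a, owned by the right side.
E' = π[w](π[w,g](π[a,g,w,x]((T ⋈[g=e] σ[a<4](U)))))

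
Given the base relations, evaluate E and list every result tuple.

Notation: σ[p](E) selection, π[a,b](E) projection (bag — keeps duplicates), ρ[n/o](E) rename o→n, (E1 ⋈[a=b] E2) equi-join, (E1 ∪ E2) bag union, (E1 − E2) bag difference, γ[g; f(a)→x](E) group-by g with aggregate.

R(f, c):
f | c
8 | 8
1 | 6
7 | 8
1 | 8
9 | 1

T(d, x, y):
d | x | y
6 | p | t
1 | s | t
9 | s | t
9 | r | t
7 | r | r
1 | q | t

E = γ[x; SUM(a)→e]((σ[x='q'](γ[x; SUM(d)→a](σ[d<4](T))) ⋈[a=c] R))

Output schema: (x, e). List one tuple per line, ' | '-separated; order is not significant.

Subexpression sizes:
  T → 6
  σ[d<4](T) → 2
  γ[x; SUM(d)→a](σ[d<4](T)) → 2
  σ[x='q'](γ[x; SUM(d)→a](σ[d<4](T))) → 1
  R → 5
  (σ[x='q'](γ[x; SUM(d)→a](σ[d<4](T))) ⋈[a=c] R) → 1
  γ[x; SUM(a)→e]((σ[x='q'](γ[x; SUM(d)→a](σ[d<4](T))) ⋈[a=c] R)) → 1

== RESULT ==
x | e
q | 1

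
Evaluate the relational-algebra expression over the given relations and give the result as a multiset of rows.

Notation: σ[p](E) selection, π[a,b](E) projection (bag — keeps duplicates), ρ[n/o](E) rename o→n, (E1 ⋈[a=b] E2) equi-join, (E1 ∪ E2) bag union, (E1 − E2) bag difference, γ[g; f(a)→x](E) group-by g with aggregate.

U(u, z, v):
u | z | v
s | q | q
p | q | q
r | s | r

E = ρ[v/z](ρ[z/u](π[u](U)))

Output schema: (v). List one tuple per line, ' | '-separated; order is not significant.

Row counts bottom-up:
  U → 3
  π[u](U) → 3
  ρ[z/u](π[u](U)) → 3
  ρ[v/z](ρ[z/u](π[u](U))) → 3

== RESULT ==
v
p
r
s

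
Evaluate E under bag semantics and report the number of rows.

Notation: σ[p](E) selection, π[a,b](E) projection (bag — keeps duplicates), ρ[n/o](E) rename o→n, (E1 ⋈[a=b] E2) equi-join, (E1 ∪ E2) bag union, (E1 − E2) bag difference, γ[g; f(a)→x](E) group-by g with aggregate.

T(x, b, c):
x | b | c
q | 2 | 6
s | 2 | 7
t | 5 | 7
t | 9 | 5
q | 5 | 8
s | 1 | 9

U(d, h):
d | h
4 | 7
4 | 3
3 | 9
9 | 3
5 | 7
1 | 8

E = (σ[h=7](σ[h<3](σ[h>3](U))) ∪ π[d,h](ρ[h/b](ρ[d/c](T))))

Stepwise |·|:
  U → 6
  σ[h>3](U) → 4
  σ[h<3](σ[h>3](U)) → 0
  σ[h=7](σ[h<3](σ[h>3](U))) → 0
  T → 6
  ρ[d/c](T) → 6
  ρ[h/b](ρ[d/c](T)) → 6
  π[d,h](ρ[h/b](ρ[d/c](T))) → 6
  (σ[h=7](σ[h<3](σ[h>3](U))) ∪ π[d,h](ρ[h/b](ρ[d/c](T)))) → 6

|E| = 6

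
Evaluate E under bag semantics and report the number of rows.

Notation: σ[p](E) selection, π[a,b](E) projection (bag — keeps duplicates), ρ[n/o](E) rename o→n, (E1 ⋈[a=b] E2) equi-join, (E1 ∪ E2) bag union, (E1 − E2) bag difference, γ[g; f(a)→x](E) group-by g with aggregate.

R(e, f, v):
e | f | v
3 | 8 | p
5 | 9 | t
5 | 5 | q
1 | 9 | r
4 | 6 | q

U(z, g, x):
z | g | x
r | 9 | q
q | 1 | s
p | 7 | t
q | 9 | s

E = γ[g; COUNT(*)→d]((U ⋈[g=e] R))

Per-node cardinality:
  U → 4
  R → 5
  (U ⋈[g=e] R) → 1
  γ[g; COUNT(*)→d]((U ⋈[g=e] R)) → 1

|E| = 1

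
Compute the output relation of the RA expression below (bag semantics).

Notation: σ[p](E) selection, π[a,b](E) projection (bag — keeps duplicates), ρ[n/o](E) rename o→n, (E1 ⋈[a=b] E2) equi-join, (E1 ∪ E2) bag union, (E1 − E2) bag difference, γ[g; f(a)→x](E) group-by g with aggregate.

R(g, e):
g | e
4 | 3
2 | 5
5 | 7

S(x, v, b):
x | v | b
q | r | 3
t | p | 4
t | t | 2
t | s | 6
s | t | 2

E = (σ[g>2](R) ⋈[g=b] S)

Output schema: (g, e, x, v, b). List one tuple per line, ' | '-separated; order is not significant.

Per-node cardinality:
  R → 3
  σ[g>2](R) → 2
  S → 5
  (σ[g>2](R) ⋈[g=b] S) → 1

== RESULT ==
g | e | x | v | b
4 | 3 | t | p | 4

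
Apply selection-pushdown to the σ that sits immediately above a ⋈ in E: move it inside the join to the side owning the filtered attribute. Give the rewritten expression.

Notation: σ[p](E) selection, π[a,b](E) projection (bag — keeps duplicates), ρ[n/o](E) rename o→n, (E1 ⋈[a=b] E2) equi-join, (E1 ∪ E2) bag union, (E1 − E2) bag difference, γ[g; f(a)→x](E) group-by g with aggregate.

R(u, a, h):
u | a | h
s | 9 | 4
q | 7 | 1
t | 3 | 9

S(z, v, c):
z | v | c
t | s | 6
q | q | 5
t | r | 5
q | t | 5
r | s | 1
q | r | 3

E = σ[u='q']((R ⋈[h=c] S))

σ filters on u, owned by the left side.
E' = (σ[u='q'](R) ⋈[h=c] S)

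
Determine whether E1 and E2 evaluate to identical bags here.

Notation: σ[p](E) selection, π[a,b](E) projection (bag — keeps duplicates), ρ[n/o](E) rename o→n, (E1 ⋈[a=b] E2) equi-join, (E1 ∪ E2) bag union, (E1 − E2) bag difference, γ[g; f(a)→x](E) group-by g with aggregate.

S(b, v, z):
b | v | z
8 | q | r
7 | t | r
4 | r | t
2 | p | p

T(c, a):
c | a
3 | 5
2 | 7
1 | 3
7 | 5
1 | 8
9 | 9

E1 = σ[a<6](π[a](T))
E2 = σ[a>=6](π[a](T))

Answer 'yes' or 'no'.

E1 per-node cardinality:
  T → 6
  π[a](T) → 6
  σ[a<6](π[a](T)) → 3
E2 per-node cardinality:
  T → 6
  π[a](T) → 6
  σ[a>=6](π[a](T)) → 3

E1 result:
a
3
5
5
E2 result:
a
7
8
9
Witness: (7,) appears 0× in E1 but 1× in E2.

no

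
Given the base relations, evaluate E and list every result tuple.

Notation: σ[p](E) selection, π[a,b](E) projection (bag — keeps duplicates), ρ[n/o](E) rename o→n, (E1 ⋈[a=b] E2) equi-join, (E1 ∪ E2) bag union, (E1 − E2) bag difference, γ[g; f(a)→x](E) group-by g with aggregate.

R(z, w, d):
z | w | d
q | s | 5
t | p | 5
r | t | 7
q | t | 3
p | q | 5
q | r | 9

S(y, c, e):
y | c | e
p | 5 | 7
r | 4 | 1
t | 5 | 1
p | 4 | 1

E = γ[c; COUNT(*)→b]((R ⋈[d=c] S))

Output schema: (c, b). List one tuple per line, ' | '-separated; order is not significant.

Stepwise |·|:
  R → 6
  S → 4
  (R ⋈[d=c] S) → 6
  γ[c; COUNT(*)→b]((R ⋈[d=c] S)) → 1

== RESULT ==
c | b
5 | 6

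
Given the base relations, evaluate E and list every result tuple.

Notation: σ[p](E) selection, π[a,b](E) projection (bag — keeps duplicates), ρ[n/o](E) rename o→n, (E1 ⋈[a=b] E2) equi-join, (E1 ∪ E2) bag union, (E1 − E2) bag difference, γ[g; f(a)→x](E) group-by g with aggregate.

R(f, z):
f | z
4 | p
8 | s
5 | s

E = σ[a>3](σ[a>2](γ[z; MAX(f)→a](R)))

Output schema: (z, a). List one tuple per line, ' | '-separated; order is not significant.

Per-node cardinality:
  R → 3
  γ[z; MAX(f)→a](R) → 2
  σ[a>2](γ[z; MAX(f)→a](R)) → 2
  σ[a>3](σ[a>2](γ[z; MAX(f)→a](R))) → 2

== RESULT ==
z | a
p | 4
s | 8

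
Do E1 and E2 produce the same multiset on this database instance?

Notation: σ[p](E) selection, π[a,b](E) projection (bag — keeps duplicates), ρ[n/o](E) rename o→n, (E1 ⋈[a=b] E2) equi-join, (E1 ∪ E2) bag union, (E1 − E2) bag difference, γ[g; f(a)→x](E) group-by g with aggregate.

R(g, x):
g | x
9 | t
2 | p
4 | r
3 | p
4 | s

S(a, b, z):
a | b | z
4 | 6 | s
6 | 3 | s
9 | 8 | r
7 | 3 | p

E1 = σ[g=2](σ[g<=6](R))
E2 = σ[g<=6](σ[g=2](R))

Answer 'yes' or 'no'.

E1 per-node cardinality:
  R → 5
  σ[g<=6](R) → 4
  σ[g=2](σ[g<=6](R)) → 1
E2 per-node cardinality:
  R → 5
  σ[g=2](R) → 1
  σ[g<=6](σ[g=2](R)) → 1

E1 and E2 produce the same multiset:
g | x
2 | p

yes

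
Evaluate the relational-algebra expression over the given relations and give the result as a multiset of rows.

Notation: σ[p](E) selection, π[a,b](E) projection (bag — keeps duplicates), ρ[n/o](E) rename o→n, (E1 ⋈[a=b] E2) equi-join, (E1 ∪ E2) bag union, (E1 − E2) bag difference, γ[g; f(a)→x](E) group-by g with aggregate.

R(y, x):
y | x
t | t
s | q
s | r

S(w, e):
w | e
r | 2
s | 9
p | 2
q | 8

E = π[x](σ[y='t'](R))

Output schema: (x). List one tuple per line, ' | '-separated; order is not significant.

Per-node cardinality:
  R → 3
  σ[y='t'](R) → 1
  π[x](σ[y='t'](R)) → 1

== RESULT ==
x
t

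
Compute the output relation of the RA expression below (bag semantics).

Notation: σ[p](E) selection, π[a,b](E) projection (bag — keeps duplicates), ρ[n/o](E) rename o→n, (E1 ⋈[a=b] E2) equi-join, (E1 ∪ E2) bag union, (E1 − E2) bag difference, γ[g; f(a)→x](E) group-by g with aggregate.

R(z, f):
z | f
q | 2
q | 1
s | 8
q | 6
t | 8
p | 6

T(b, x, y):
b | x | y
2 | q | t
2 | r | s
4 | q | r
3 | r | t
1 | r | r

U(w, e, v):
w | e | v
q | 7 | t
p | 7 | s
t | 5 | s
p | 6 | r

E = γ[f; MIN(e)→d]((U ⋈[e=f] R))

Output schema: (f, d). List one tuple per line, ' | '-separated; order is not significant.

Stepwise |·|:
  U → 4
  R → 6
  (U ⋈[e=f] R) → 2
  γ[f; MIN(e)→d]((U ⋈[e=f] R)) → 1

== RESULT ==
f | d
6 | 6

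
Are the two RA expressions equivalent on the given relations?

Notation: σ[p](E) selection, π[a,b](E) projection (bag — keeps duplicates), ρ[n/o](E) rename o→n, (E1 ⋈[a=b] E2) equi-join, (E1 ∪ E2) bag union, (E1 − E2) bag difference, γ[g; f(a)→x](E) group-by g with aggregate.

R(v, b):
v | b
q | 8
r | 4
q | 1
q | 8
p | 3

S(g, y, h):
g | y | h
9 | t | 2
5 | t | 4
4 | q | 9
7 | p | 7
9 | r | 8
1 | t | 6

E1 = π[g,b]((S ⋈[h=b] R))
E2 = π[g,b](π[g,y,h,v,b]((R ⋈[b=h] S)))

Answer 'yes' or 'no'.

E1 per-node cardinality:
  S → 6
  R → 5
  (S ⋈[h=b] R) → 3
  π[g,b]((S ⋈[h=b] R)) → 3
E2 per-node cardinality:
  R → 5
  S → 6
  (R ⋈[b=h] S) → 3
  π[g,y,h,v,b]((R ⋈[b=h] S)) → 3
  π[g,b](π[g,y,h,v,b]((R ⋈[b=h] S))) → 3

E1 and E2 produce the same multiset:
g | b
5 | 4
9 | 8
9 | 8

yes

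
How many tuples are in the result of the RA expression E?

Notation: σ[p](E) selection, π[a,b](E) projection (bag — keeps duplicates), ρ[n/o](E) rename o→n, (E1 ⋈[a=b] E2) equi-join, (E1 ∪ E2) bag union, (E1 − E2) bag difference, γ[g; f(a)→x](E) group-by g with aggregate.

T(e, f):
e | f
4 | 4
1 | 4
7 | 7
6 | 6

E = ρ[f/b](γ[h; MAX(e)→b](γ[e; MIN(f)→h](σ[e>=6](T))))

Stepwise |·|:
  T → 4
  σ[e>=6](T) → 2
  γ[e; MIN(f)→h](σ[e>=6](T)) → 2
  γ[h; MAX(e)→b](γ[e; MIN(f)→h](σ[e>=6](T))) → 2
  ρ[f/b](γ[h; MAX(e)→b](γ[e; MIN(f)→h](σ[e>=6](T)))) → 2

|E| = 2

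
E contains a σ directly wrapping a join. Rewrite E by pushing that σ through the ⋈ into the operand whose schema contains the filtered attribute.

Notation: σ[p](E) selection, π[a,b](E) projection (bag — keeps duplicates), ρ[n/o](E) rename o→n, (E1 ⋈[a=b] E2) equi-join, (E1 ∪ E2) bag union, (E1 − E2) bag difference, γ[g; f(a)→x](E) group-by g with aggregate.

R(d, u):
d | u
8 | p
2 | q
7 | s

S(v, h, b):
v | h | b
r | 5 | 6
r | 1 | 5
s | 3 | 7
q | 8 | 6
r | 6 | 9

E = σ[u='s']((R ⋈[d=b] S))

σ filters on u, owned by the left side.
E' = (σ[u='s'](R) ⋈[d=b] S)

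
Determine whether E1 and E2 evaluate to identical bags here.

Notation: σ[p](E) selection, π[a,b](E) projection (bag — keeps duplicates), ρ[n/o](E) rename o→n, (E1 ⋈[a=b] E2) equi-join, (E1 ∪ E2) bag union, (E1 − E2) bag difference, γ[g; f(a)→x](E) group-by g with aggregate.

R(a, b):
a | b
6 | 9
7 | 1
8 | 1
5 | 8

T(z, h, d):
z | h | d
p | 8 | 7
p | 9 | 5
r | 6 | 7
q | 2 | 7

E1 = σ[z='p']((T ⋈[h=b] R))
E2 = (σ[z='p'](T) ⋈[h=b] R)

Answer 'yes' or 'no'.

E1 per-node cardinality:
  T → 4
  R → 4
  (T ⋈[h=b] R) → 2
  σ[z='p']((T ⋈[h=b] R)) → 2
E2 per-node cardinality:
  T → 4
  σ[z='p'](T) → 2
  R → 4
  (σ[z='p'](T) ⋈[h=b] R) → 2

E1 and E2 produce the same multiset:
z | h | d | a | b
p | 8 | 7 | 5 | 8
p | 9 | 5 | 6 | 9

yes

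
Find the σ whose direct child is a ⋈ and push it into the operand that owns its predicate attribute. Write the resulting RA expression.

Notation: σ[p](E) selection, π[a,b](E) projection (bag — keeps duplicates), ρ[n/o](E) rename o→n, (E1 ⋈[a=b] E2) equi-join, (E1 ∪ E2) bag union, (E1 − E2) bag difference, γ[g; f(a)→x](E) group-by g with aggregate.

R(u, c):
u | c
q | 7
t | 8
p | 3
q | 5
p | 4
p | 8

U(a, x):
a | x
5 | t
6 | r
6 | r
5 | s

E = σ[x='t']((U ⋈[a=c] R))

σ filters on x, owned by the left side.
E' = (σ[x='t'](U) ⋈[a=c] R)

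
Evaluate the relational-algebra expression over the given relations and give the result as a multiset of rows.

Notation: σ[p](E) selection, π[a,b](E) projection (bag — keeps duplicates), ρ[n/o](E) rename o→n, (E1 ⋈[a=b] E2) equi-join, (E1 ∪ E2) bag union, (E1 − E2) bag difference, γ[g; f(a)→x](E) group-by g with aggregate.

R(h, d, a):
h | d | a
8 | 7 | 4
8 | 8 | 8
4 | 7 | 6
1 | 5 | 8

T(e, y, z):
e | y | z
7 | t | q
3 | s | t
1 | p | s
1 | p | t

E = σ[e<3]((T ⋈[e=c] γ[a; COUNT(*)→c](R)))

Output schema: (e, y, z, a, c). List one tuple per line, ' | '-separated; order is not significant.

Per-node cardinality:
  T → 4
  R → 4
  γ[a; COUNT(*)→c](R) → 3
  (T ⋈[e=c] γ[a; COUNT(*)→c](R)) → 4
  σ[e<3]((T ⋈[e=c] γ[a; COUNT(*)→c](R))) → 4

== RESULT ==
e | y | z | a | c
1 | p | s | 4 | 1
1 | p | s | 6 | 1
1 | p | t | 4 | 1
1 | p | t | 6 | 1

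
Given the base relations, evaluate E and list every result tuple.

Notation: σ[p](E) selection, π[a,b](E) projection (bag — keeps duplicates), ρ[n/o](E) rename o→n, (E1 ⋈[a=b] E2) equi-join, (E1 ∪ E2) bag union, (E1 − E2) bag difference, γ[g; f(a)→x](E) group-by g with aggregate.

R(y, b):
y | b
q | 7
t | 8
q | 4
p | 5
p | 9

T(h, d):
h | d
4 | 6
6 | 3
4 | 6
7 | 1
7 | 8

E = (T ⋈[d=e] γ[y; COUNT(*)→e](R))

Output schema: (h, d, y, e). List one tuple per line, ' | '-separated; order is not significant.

Per-node cardinality:
  T → 5
  R → 5
  γ[y; COUNT(*)→e](R) → 3
  (T ⋈[d=e] γ[y; COUNT(*)→e](R)) → 1

== RESULT ==
h | d | y | e
7 | 1 | t | 1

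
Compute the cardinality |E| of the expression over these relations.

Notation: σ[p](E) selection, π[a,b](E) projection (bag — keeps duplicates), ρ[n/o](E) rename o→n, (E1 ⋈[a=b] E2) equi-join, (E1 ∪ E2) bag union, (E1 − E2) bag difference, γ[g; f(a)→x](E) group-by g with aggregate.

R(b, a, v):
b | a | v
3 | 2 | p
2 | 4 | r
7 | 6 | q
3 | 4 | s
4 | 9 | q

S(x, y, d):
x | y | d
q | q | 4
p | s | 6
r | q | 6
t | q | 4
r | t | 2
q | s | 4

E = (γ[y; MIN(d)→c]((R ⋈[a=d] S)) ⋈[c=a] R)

Per-node cardinality:
  R → 5
  S → 6
  (R ⋈[a=d] S) → 9
  γ[y; MIN(d)→c]((R ⋈[a=d] S)) → 3
  R → 5
  (γ[y; MIN(d)→c]((R ⋈[a=d] S)) ⋈[c=a] R) → 5

|E| = 5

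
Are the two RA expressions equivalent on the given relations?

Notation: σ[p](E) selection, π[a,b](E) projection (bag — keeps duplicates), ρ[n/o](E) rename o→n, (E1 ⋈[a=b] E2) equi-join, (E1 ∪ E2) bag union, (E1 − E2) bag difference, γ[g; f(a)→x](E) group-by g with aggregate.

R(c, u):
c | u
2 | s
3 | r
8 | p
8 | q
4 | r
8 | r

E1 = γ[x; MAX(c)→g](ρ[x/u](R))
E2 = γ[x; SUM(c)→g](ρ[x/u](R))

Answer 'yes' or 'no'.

E1 subexpression sizes:
  R → 6
  ρ[x/u](R) → 6
  γ[x; MAX(c)→g](ρ[x/u](R)) → 4
E2 subexpression sizes:
  R → 6
  ρ[x/u](R) → 6
  γ[x; SUM(c)→g](ρ[x/u](R)) → 4

E1 result:
x | g
p | 8
q | 8
r | 8
s | 2
E2 result:
x | g
p | 8
q | 8
r | 15
s | 2
Witness: ('r', 15) appears 0× in E1 but 1× in E2.

no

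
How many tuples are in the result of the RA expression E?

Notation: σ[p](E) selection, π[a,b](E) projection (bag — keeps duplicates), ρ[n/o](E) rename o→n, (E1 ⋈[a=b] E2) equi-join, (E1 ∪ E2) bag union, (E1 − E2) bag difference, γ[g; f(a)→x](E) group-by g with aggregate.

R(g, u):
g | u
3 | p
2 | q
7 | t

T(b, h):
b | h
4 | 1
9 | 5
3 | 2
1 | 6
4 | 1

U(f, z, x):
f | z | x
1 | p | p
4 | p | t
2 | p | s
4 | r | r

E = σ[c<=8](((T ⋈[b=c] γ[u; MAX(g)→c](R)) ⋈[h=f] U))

Row counts bottom-up:
  T → 5
  R → 3
  γ[u; MAX(g)→c](R) → 3
  (T ⋈[b=c] γ[u; MAX(g)→c](R)) → 1
  U → 4
  ((T ⋈[b=c] γ[u; MAX(g)→c](R)) ⋈[h=f] U) → 1
  σ[c<=8](((T ⋈[b=c] γ[u; MAX(g)→c](R)) ⋈[h=f] U)) → 1

|E| = 1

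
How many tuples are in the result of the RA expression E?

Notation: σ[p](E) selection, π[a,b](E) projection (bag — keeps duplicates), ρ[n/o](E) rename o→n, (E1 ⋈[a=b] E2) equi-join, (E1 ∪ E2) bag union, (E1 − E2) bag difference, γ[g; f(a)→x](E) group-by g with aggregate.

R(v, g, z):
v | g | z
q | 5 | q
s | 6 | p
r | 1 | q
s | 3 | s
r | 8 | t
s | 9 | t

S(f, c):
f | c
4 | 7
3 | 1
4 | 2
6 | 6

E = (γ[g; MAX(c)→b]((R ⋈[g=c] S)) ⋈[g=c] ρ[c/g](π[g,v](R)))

Per-node cardinality:
  R → 6
  S → 4
  (R ⋈[g=c] S) → 2
  γ[g; MAX(c)→b]((R ⋈[g=c] S)) → 2
  R → 6
  π[g,v](R) → 6
  ρ[c/g](π[g,v](R)) → 6
  (γ[g; MAX(c)→b]((R ⋈[g=c] S)) ⋈[g=c] ρ[c/g](π[g,v](R))) → 2

|E| = 2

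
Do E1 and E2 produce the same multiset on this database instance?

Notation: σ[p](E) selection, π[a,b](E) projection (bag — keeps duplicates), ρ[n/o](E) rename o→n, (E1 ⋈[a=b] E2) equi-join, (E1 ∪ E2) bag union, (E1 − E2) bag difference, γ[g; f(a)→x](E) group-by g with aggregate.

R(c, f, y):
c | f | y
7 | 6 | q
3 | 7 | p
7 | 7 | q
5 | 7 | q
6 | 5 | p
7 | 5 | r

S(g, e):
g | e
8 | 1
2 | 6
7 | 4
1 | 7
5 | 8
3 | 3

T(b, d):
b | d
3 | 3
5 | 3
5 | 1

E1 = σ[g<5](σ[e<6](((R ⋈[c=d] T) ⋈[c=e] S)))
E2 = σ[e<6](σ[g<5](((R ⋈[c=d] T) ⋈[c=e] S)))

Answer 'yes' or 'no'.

E1 row counts bottom-up:
  R → 6
  T → 3
  (R ⋈[c=d] T) → 2
  S → 6
  ((R ⋈[c=d] T) ⋈[c=e] S) → 2
  σ[e<6](((R ⋈[c=d] T) ⋈[c=e] S)) → 2
  σ[g<5](σ[e<6](((R ⋈[c=d] T) ⋈[c=e] S))) → 2
E2 row counts bottom-up:
  R → 6
  T → 3
  (R ⋈[c=d] T) → 2
  S → 6
  ((R ⋈[c=d] T) ⋈[c=e] S) → 2
  σ[g<5](((R ⋈[c=d] T) ⋈[c=e] S)) → 2
  σ[e<6](σ[g<5](((R ⋈[c=d] T) ⋈[c=e] S))) → 2

E1 and E2 produce the same multiset:
c | f | y | b | d | g | e
3 | 7 | p | 3 | 3 | 3 | 3
3 | 7 | p | 5 | 3 | 3 | 3

yes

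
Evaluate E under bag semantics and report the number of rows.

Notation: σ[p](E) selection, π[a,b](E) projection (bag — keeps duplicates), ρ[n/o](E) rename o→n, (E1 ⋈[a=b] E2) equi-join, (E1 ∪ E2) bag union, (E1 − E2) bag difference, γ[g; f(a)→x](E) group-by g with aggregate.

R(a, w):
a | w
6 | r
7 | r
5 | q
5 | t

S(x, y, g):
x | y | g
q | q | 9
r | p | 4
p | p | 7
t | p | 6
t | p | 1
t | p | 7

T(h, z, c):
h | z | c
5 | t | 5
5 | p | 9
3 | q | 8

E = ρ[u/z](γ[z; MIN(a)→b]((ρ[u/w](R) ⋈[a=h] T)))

Row counts bottom-up:
  R → 4
  ρ[u/w](R) → 4
  T → 3
  (ρ[u/w](R) ⋈[a=h] T) → 4
  γ[z; MIN(a)→b]((ρ[u/w](R) ⋈[a=h] T)) → 2
  ρ[u/z](γ[z; MIN(a)→b]((ρ[u/w](R) ⋈[a=h] T))) → 2

|E| = 2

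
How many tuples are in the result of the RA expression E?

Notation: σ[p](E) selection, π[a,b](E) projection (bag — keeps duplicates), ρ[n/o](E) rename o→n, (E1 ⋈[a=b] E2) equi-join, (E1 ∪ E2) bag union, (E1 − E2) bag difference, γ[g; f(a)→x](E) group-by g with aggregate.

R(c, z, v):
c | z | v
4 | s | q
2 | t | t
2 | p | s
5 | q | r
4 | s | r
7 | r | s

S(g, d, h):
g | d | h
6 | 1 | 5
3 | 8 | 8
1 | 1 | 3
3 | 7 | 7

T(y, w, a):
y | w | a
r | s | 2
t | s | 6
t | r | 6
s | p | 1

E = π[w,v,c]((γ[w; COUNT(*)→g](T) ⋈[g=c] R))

Row counts bottom-up:
  T → 4
  γ[w; COUNT(*)→g](T) → 3
  R → 6
  (γ[w; COUNT(*)→g](T) ⋈[g=c] R) → 2
  π[w,v,c]((γ[w; COUNT(*)→g](T) ⋈[g=c] R)) → 2

|E| = 2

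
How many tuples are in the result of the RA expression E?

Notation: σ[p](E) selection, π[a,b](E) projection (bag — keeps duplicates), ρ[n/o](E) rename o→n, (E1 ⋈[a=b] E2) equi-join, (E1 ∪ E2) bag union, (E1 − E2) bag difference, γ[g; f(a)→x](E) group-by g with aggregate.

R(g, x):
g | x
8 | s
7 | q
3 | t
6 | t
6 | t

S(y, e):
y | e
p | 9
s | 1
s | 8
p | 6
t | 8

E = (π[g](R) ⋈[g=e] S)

Row counts bottom-up:
  R → 5
  π[g](R) → 5
  S → 5
  (π[g](R) ⋈[g=e] S) → 4

|E| = 4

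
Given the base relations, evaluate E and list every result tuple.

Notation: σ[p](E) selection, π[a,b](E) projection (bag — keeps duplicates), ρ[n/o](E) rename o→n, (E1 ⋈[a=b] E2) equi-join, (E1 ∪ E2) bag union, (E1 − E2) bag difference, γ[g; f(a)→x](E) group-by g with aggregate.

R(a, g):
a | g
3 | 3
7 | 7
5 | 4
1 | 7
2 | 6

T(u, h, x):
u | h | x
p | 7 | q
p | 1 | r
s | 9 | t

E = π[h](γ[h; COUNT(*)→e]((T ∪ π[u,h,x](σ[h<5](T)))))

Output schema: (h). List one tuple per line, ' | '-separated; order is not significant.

Stepwise |·|:
  T → 3
  T → 3
  σ[h<5](T) → 1
  π[u,h,x](σ[h<5](T)) → 1
  (T ∪ π[u,h,x](σ[h<5](T))) → 4
  γ[h; COUNT(*)→e]((T ∪ π[u,h,x](σ[h<5](T)))) → 3
  π[h](γ[h; COUNT(*)→e]((T ∪ π[u,h,x](σ[h<5](T))))) → 3

== RESULT ==
h
1
7
9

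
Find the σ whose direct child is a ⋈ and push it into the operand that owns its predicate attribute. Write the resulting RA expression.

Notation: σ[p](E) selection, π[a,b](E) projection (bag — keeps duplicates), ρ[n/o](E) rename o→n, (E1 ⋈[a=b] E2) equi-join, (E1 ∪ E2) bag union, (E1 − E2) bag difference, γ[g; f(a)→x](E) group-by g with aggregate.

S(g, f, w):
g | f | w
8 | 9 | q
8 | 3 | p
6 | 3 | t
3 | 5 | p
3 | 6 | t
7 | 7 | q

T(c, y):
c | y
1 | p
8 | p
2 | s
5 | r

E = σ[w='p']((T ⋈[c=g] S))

σ filters on w, owned by the right side.
E' = (T ⋈[c=g] σ[w='p'](S))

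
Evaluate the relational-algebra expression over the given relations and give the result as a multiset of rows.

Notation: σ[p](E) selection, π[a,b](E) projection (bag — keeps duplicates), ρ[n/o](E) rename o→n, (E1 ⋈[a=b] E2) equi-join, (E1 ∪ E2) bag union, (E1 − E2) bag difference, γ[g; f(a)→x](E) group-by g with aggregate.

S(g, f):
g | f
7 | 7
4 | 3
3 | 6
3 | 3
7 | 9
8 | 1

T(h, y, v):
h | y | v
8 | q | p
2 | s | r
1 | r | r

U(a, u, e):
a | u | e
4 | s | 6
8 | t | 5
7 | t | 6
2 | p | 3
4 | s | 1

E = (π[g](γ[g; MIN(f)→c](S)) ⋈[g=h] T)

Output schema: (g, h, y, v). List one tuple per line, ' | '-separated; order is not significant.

Subexpression sizes:
  S → 6
  γ[g; MIN(f)→c](S) → 4
  π[g](γ[g; MIN(f)→c](S)) → 4
  T → 3
  (π[g](γ[g; MIN(f)→c](S)) ⋈[g=h] T) → 1

== RESULT ==
g | h | y | v
8 | 8 | q | p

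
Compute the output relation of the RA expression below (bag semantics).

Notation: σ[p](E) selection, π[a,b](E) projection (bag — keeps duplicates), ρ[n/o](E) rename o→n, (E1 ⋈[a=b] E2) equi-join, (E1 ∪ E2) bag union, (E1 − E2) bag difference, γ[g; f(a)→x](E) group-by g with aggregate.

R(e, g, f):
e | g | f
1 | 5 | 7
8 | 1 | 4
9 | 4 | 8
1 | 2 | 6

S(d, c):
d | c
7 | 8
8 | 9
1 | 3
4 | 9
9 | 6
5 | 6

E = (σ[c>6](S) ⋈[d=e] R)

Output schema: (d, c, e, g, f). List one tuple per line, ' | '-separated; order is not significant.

Per-node cardinality:
  S → 6
  σ[c>6](S) → 3
  R → 4
  (σ[c>6](S) ⋈[d=e] R) → 1

== RESULT ==
d | c | e | g | f
8 | 9 | 8 | 1 | 4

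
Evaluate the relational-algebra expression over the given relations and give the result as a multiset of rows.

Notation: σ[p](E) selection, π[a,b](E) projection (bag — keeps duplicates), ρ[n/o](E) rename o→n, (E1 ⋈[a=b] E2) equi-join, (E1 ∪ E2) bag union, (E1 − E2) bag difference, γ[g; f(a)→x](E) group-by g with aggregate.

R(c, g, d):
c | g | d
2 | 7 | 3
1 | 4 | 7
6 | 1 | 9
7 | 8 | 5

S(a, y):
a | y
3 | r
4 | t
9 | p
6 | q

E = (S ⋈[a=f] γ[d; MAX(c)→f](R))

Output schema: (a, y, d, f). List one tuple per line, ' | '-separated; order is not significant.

Row counts bottom-up:
  S → 4
  R → 4
  γ[d; MAX(c)→f](R) → 4
  (S ⋈[a=f] γ[d; MAX(c)→f](R)) → 1

== RESULT ==
a | y | d | f
6 | q | 9 | 6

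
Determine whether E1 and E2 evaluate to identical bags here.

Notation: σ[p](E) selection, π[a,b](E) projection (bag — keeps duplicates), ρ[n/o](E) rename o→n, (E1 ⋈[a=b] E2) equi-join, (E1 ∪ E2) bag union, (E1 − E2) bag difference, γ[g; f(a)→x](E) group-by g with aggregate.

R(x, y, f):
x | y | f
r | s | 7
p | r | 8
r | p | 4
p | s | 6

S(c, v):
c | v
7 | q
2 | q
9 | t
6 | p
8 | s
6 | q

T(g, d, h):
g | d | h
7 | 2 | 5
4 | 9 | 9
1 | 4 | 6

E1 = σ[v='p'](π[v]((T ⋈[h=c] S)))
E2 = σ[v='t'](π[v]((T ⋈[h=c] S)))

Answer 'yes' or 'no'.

E1 row counts bottom-up:
  T → 3
  S → 6
  (T ⋈[h=c] S) → 3
  π[v]((T ⋈[h=c] S)) → 3
  σ[v='p'](π[v]((T ⋈[h=c] S))) → 1
E2 row counts bottom-up:
  T → 3
  S → 6
  (T ⋈[h=c] S) → 3
  π[v]((T ⋈[h=c] S)) → 3
  σ[v='t'](π[v]((T ⋈[h=c] S))) → 1

E1 result:
v
p
E2 result:
v
t
Witness: ('p',) appears 1× in E1 but 0× in E2.

no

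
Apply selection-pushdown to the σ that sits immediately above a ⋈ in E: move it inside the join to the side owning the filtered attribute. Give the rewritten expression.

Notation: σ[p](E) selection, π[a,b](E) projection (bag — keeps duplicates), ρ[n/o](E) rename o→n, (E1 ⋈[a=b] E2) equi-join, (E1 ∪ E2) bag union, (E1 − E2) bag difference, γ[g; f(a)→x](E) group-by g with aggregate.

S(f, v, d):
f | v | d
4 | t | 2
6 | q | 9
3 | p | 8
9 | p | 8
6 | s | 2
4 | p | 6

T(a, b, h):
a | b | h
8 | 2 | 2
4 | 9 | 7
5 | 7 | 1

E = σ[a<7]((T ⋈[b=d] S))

σ filters on a, owned by the left side.
E' = (σ[a<7](T) ⋈[b=d] S)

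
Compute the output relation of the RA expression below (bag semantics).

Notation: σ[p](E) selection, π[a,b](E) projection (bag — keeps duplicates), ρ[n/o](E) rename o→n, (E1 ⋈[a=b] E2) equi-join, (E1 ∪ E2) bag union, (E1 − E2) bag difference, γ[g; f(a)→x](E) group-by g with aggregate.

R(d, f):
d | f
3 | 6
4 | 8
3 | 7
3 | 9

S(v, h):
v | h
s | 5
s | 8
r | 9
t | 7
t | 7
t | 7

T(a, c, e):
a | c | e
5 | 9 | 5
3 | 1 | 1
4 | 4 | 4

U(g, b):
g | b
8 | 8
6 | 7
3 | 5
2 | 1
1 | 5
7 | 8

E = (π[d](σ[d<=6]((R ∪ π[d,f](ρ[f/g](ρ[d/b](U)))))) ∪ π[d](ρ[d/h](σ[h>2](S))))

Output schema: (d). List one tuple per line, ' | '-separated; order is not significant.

Row counts bottom-up:
  R → 4
  U → 6
  ρ[d/b](U) → 6
  ρ[f/g](ρ[d/b](U)) → 6
  π[d,f](ρ[f/g](ρ[d/b](U))) → 6
  (R ∪ π[d,f](ρ[f/g](ρ[d/b](U)))) → 10
  σ[d<=6]((R ∪ π[d,f](ρ[f/g](ρ[d/b](U))))) → 7
  π[d](σ[d<=6]((R ∪ π[d,f](ρ[f/g](ρ[d/b](U)))))) → 7
  S → 6
  σ[h>2](S) → 6
  ρ[d/h](σ[h>2](S)) → 6
  π[d](ρ[d/h](σ[h>2](S))) → 6
  (π[d](σ[d<=6]((R ∪ π[d,f](ρ[f/g](ρ[d/b](U)))))) ∪ π[d](ρ[d/h](σ[h>2](S)))) → 13

== RESULT ==
d
1
3
3
3
4
5
5
5
7
7
7
8
9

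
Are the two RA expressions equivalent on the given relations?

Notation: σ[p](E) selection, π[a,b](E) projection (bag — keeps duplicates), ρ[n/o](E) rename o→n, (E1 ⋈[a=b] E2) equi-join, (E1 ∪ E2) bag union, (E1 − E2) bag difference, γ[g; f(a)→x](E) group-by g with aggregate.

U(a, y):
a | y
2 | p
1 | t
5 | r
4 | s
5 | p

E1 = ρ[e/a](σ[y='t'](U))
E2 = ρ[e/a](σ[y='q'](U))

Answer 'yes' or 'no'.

E1 per-node cardinality:
  U → 5
  σ[y='t'](U) → 1
  ρ[e/a](σ[y='t'](U)) → 1
E2 per-node cardinality:
  U → 5
  σ[y='q'](U) → 0
  ρ[e/a](σ[y='q'](U)) → 0

E1 result:
e | y
1 | t
E2 result:
e | y
(0 rows)
Witness: (1, 't') appears 1× in E1 but 0× in E2.

no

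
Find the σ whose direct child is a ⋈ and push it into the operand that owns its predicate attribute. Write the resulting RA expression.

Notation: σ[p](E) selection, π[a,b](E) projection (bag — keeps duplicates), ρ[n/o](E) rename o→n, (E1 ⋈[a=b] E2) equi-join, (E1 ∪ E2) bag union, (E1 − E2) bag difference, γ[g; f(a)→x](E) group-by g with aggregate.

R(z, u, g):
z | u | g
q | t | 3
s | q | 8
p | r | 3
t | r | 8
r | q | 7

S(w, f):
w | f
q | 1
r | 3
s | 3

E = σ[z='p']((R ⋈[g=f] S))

σ filters on z, owned by the left side.
E' = (σ[z='p'](R) ⋈[g=f] S)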